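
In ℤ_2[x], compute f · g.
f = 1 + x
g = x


Expand and collect like terms; reduce coefficients mod 2:
x^0: 1·0 = 0 ≡ 0 (mod 2)
x^1: 1·1 + 1·0 = 1 ≡ 1 (mod 2)
x^2: 1·1 = 1 ≡ 1 (mod 2)
Result: x + x^2

f · g = x + x^2


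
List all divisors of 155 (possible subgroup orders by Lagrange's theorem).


Lagrange's theorem: |H| divides |G|
|G| = 155
Divisors of 155: 1, 5, 31, 155

Possible subgroup orders: {1, 5, 31, 155}


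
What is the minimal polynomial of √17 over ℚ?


√17 satisfies x² - 17 = 0, irreducible over ℚ since 17 is squarefree

Minimal polynomial: x² - 17


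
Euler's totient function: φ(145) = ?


Factor n: 145 = 5 × 29
φ(n) = n · ∏(1 - 1/p) over distinct primes p | n
φ(145) = 145 · (1 - 1/5) · (1 - 1/29) = 112

φ(145) = 112


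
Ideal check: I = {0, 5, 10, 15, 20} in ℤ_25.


Check ideal conditions for I = {0, 5, 10, 15, 20} in ℤ_25:
(1) I is an additive subgroup? Yes
(2) For r ∈ ℤ_25 and a ∈ I: r·a ∈ I? Yes

Yes, I is an ideal of ℤ_25


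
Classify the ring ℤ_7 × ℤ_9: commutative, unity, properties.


Direct product ring; commutative with unity (1,1); but (1,0)·(0,1) = (0,0) gives zero divisors, so not an integral domain
Commutative: Yes
Integral domain: No
Has unity: Yes

ℤ_7 × ℤ_9: Commutative=Yes, Unity=Yes


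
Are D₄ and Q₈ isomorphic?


Comparing D₄ and Q₈:
D₄ has 5 elements of order 2; Q₈ has only 1

No, D₄ ≇ Q₈


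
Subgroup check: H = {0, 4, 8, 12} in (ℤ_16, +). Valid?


Subgroup test for H = {0, 4, 8, 12} in (ℤ_16, +):
(1) 0 ∈ H? Yes
(2) Closure: for all a,b ∈ H, (a+b) mod 16 ∈ H? Yes
(3) Inverses: for all a ∈ H, -a mod 16 ∈ H? Yes

Yes, H is a subgroup of ℤ_16


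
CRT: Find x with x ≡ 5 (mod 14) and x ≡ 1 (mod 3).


m₁ = 14, m₂ = 3, gcd = 1, so CRT applies. M = m₁·m₂ = 42
Let M₁ = M/m₁ = 3, M₂ = M/m₂ = 14
Find y₁ ≡ M₁⁻¹ (mod m₁): 3⁻¹ ≡ 5 (mod 14)
Find y₂ ≡ M₂⁻¹ (mod m₂): 14⁻¹ ≡ 2 (mod 3)
x = a₁·M₁·y₁ + a₂·M₂·y₂ = 5·3·5 + 1·14·2 = 103
Reduce mod 42: x ≡ 19
Check: 19 mod 14 = 5 ✓, 19 mod 3 = 1 ✓

x ≡ 19 (mod 42)


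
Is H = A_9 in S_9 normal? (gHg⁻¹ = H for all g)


H = A_9 in S_9
A_9 has index 2 in S_9, and every subgroup of index 2 is normal

Yes, normal subgroup


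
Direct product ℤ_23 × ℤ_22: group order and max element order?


|ℤ_23 × ℤ_22| = 23 × 22 = 506
Max element order = lcm(23,22) = 506
Cyclic? Yes (gcd=1)

|ℤ_23×ℤ_22| = 506, max element order = 506


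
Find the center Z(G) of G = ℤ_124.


Z(G) = {g ∈ G | gx = xg for all x ∈ G}
ℤ_124 is abelian, so Z(G) = G

Z(ℤ_124) = ℤ_124


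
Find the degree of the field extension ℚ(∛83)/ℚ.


∛83 has minimal polynomial x³ - 83 (irreducible over ℚ since 83 is not a perfect cube)

[ℚ(∛83)/ℚ] = 3


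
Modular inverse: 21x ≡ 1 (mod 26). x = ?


Use the extended Euclidean algorithm to write 1 = 21·s + 26·t; then s mod 26 is the inverse.
Euclidean algorithm:
  21 = 0·26 + 21
  26 = 1·21 + 5
  21 = 4·5 + 1
  5 = 5·1 + 0
gcd(21,26) = 1
Back-substitution gives: 21·(5) + 26·(-4) = 1
So 21⁻¹ ≡ 5 ≡ 5 (mod 26)
Check: 21 × 5 = 105 ≡ 1 (mod 26) ✓

21⁻¹ ≡ 5 (mod 26)


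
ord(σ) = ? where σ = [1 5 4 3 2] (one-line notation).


Cycle decomposition: (2 5) (3 4)
Cycle lengths: 2, 2
Order = lcm(2, 2) = 2

ord(σ) = 2


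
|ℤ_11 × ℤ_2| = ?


|A × B| = |A| · |B|
|ℤ_11 × ℤ_2| = 11 × 2 = 22

|ℤ_11 × ℤ_2| = 22


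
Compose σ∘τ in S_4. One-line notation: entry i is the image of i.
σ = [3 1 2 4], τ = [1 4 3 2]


σ∘τ: apply τ first, then σ
1 →τ 1 →σ 3
2 →τ 4 →σ 4
3 →τ 3 →σ 2
4 →τ 2 →σ 1

σ∘τ = [3 4 2 1]


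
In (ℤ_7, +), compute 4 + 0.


Operation: addition mod 7
4 + 0 = (a + b) mod 7 with a = 4, b = 0

4 + 0 = 4


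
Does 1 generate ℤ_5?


g generates ℤ_n iff gcd(g, n) = 1
gcd(1, 5) = 1
Since gcd = 1, 1 is a generator.

Yes, 1 generates ℤ_5


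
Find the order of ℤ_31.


ℤ_n has n elements.

|ℤ_31| = 31


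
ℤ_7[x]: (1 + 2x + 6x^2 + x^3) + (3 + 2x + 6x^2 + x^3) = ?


Add coefficients mod 7:
x^0: 1 + 3 = 4 (mod 7)
x^1: 2 + 2 = 4 (mod 7)
x^2: 6 + 6 = 5 (mod 7)
x^3: 1 + 1 = 2 (mod 7)
Result: 4 + 4x + 5x^2 + 2x^3

f + g = 4 + 4x + 5x^2 + 2x^3


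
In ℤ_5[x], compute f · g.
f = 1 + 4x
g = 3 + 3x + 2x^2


Expand and collect like terms; reduce coefficients mod 5:
x^0: 1·3 = 3 ≡ 3 (mod 5)
x^1: 1·3 + 4·3 = 15 ≡ 0 (mod 5)
x^2: 1·2 + 4·3 = 14 ≡ 4 (mod 5)
x^3: 4·2 = 8 ≡ 3 (mod 5)
Result: 3 + 4x^2 + 3x^3

f · g = 3 + 4x^2 + 3x^3


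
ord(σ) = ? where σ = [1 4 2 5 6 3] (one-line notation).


Cycle decomposition: (2 4 5 6 3)
Cycle lengths: 5
Order = lcm(5) = 5

ord(σ) = 5


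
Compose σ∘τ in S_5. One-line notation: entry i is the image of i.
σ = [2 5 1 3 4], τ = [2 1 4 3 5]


σ∘τ: apply τ first, then σ
1 →τ 2 →σ 5
2 →τ 1 →σ 2
3 →τ 4 →σ 3
4 →τ 3 →σ 1
5 →τ 5 →σ 4

σ∘τ = [5 2 3 1 4]


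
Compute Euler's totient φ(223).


Factor n: 223 = 223
φ(n) = n · ∏(1 - 1/p) over distinct primes p | n
φ(223) = 223 · (1 - 1/223) = 222

φ(223) = 222


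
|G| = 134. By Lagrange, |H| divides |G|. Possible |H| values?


Lagrange's theorem: |H| divides |G|
|G| = 134
Divisors of 134: 1, 2, 67, 134

Possible subgroup orders: {1, 2, 67, 134}


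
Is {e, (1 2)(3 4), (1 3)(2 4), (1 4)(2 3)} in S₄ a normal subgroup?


H = {e, (1 2)(3 4), (1 3)(2 4), (1 4)(2 3)} in S₄
This is the Klein four-group V₄; it is normal in S₄ (it is a union of conjugacy classes)

Yes, normal subgroup


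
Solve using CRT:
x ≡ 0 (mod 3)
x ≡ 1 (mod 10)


m₁ = 3, m₂ = 10, gcd = 1, so CRT applies. M = m₁·m₂ = 30
Let M₁ = M/m₁ = 10, M₂ = M/m₂ = 3
Find y₁ ≡ M₁⁻¹ (mod m₁): 10⁻¹ ≡ 1 (mod 3)
Find y₂ ≡ M₂⁻¹ (mod m₂): 3⁻¹ ≡ 7 (mod 10)
x = a₁·M₁·y₁ + a₂·M₂·y₂ = 0·10·1 + 1·3·7 = 21
Reduce mod 30: x ≡ 21
Check: 21 mod 3 = 0 ✓, 21 mod 10 = 1 ✓

x ≡ 21 (mod 30)


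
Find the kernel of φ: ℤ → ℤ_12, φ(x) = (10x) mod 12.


Kernel = preimage of identity
ker(φ) = {x ∈ ℤ : 10x ≡ 0 (mod 12)}. gcd(10,12) = 2, so 10x ≡ 0 (mod 12) ⟺ x ≡ 0 (mod 12/2 = 6). Hence ker(φ) = 6ℤ

ker(φ) = 6ℤ


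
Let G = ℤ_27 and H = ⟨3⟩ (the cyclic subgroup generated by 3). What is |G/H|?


|⟨3⟩| = n / gcd(3, 27) = 27 / 3 = 9
H is normal (ℤ_27 is abelian).
|G/H| = |G| / |H| = 27 / 9 = 3

|G/H| = 3


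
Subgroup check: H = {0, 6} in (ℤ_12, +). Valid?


Subgroup test for H = {0, 6} in (ℤ_12, +):
(1) 0 ∈ H? Yes
(2) Closure: for all a,b ∈ H, (a+b) mod 12 ∈ H? Yes
(3) Inverses: for all a ∈ H, -a mod 12 ∈ H? Yes

Yes, H is a subgroup of ℤ_12


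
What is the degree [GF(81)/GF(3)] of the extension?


GF(81) = GF(3^4), so the extension degree is 4

[GF(81)/GF(3)] = 4


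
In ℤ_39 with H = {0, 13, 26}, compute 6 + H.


6 + H = {6 + h (mod 39) : h ∈ H}
6+0=6, 6+13=19, 6+26=32

6 + H = {6, 19, 32}


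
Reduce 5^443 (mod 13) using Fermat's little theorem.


Fermat's little theorem: if p is prime and gcd(a,p)=1, then a^(p-1) ≡ 1 (mod p)
p = 13 is prime, gcd(5,13) = 1
Reduce exponent: 443 mod 12 = 11
So 5^443 ≡ 5^11 (mod 13)
5^11 mod 13 = 8

5^443 ≡ 8 (mod 13)


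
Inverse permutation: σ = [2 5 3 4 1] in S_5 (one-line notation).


To find σ⁻¹, swap domain and range:
σ(1) = 2 → σ⁻¹(2) = 1
σ(2) = 5 → σ⁻¹(5) = 2
σ(3) = 3 → σ⁻¹(3) = 3
σ(4) = 4 → σ⁻¹(4) = 4
σ(5) = 1 → σ⁻¹(1) = 5

σ⁻¹ = [5 1 3 4 2]


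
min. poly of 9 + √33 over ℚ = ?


Let α = 9 + √33. Then α - 9 = √33, so (α - 9)² = 33, giving α² - 18α + 48 = 0. Degree 2 and α ∉ ℚ, so this is the minimal polynomial.

Minimal polynomial: x² - 18x + 48


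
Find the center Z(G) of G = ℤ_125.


Z(G) = {g ∈ G | gx = xg for all x ∈ G}
ℤ_125 is abelian, so Z(G) = G

Z(ℤ_125) = ℤ_125


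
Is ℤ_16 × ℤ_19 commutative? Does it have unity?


Direct product ring; commutative with unity (1,1); but (1,0)·(0,1) = (0,0) gives zero divisors, so not an integral domain
Commutative: Yes
Integral domain: No
Has unity: Yes

ℤ_16 × ℤ_19: Commutative=Yes, Unity=Yes


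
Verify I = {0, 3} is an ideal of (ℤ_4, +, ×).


Check ideal conditions for I = {0, 3} in ℤ_4:
(1) I is an additive subgroup? No
(2) For r ∈ ℤ_4 and a ∈ I: r·a ∈ I? No  [counterexample: r=2, a=3, r·a mod 4 = 2 ∉ I]

No, I is not an ideal of ℤ_4


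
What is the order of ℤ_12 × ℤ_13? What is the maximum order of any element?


|ℤ_12 × ℤ_13| = 12 × 13 = 156
Max element order = lcm(12,13) = 156
Cyclic? Yes (gcd=1)

|ℤ_12×ℤ_13| = 156, max element order = 156


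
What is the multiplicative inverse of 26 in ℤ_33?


Use the extended Euclidean algorithm to write 1 = 26·s + 33·t; then s mod 33 is the inverse.
Euclidean algorithm:
  26 = 0·33 + 26
  33 = 1·26 + 7
  26 = 3·7 + 5
  7 = 1·5 + 2
  5 = 2·2 + 1
  2 = 2·1 + 0
gcd(26,33) = 1
Back-substitution gives: 26·(14) + 33·(-11) = 1
So 26⁻¹ ≡ 14 ≡ 14 (mod 33)
Check: 26 × 14 = 364 ≡ 1 (mod 33) ✓

26⁻¹ ≡ 14 (mod 33)


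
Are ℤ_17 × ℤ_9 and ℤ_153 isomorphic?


Comparing ℤ_17 × ℤ_9 and ℤ_153:
gcd(17,9) = 1, so ℤ_17 × ℤ_9 ≅ ℤ_153 (CRT)

Yes, ℤ_17 × ℤ_9 ≅ ℤ_153


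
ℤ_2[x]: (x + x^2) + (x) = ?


Add coefficients mod 2:
x^0: 0 + 0 = 0 (mod 2)
x^1: 1 + 1 = 0 (mod 2)
x^2: 1 + 0 = 1 (mod 2)
Result: x^2

f + g = x^2


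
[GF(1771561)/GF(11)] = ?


GF(1771561) = GF(11^6), so the extension degree is 6

[GF(1771561)/GF(11)] = 6


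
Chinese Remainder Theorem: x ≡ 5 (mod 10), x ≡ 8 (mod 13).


m₁ = 10, m₂ = 13, gcd = 1, so CRT applies. M = m₁·m₂ = 130
Let M₁ = M/m₁ = 13, M₂ = M/m₂ = 10
Find y₁ ≡ M₁⁻¹ (mod m₁): 13⁻¹ ≡ 7 (mod 10)
Find y₂ ≡ M₂⁻¹ (mod m₂): 10⁻¹ ≡ 4 (mod 13)
x = a₁·M₁·y₁ + a₂·M₂·y₂ = 5·13·7 + 8·10·4 = 775
Reduce mod 130: x ≡ 125
Check: 125 mod 10 = 5 ✓, 125 mod 13 = 8 ✓

x ≡ 125 (mod 130)


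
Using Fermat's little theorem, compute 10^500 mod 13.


Fermat's little theorem: if p is prime and gcd(a,p)=1, then a^(p-1) ≡ 1 (mod p)
p = 13 is prime, gcd(10,13) = 1
Reduce exponent: 500 mod 12 = 8
So 10^500 ≡ 10^8 (mod 13)
10^8 mod 13 = 9

10^500 ≡ 9 (mod 13)


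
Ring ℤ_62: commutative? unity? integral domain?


ℤ_62 is a commutative ring with unity 1; 62 = 2×31 is composite, so 2·31 ≡ 0 gives zero divisors (not an integral domain)
Commutative: Yes
Integral domain: No
Has unity: Yes

ℤ_62: Commutative=Yes, Unity=Yes


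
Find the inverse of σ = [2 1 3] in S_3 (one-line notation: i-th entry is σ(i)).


To find σ⁻¹, swap domain and range:
σ(1) = 2 → σ⁻¹(2) = 1
σ(2) = 1 → σ⁻¹(1) = 2
σ(3) = 3 → σ⁻¹(3) = 3

σ⁻¹ = [2 1 3]


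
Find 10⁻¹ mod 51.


Use the extended Euclidean algorithm to write 1 = 10·s + 51·t; then s mod 51 is the inverse.
Euclidean algorithm:
  10 = 0·51 + 10
  51 = 5·10 + 1
  10 = 10·1 + 0
gcd(10,51) = 1
Back-substitution gives: 10·(-5) + 51·(1) = 1
So 10⁻¹ ≡ -5 ≡ 46 (mod 51)
Check: 10 × 46 = 460 ≡ 1 (mod 51) ✓

10⁻¹ ≡ 46 (mod 51)


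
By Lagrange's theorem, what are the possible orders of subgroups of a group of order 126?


Lagrange's theorem: |H| divides |G|
|G| = 126
Divisors of 126: 1, 2, 3, 6, 7, 9, 14, 18, 21, 42, 63, 126

Possible subgroup orders: {1, 2, 3, 6, 7, 9, 14, 18, 21, 42, 63, 126}


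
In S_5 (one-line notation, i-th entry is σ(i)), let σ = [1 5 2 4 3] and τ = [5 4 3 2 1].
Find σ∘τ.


σ∘τ: apply τ first, then σ
1 →τ 5 →σ 3
2 →τ 4 →σ 4
3 →τ 3 →σ 2
4 →τ 2 →σ 5
5 →τ 1 →σ 1

σ∘τ = [3 4 2 5 1]


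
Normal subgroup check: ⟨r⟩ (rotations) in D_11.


H = ⟨r⟩ (rotations) in D_11
The rotation subgroup ⟨r⟩ has index 2 in D_11, so it is normal

Yes, normal subgroup


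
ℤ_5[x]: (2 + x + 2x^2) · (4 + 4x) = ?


Expand and collect like terms; reduce coefficients mod 5:
x^0: 2·4 = 8 ≡ 3 (mod 5)
x^1: 2·4 + 1·4 = 12 ≡ 2 (mod 5)
x^2: 1·4 + 2·4 = 12 ≡ 2 (mod 5)
x^3: 2·4 = 8 ≡ 3 (mod 5)
Result: 3 + 2x + 2x^2 + 3x^3

f · g = 3 + 2x + 2x^2 + 3x^3


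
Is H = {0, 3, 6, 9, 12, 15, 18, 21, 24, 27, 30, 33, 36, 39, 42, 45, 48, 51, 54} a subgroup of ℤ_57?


Subgroup test for H = {0, 3, 6, 9, 12, 15, 18, 21, 24, 27, 30, 33, 36, 39, 42, 45, 48, 51, 54} in (ℤ_57, +):
(1) 0 ∈ H? Yes
(2) Closure: for all a,b ∈ H, (a+b) mod 57 ∈ H? Yes
(3) Inverses: for all a ∈ H, -a mod 57 ∈ H? Yes

Yes, H is a subgroup of ℤ_57


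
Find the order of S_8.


|S_n| = n! (number of permutations of n symbols)
|S_8| = 8! = 40320

|S_8| = 40320


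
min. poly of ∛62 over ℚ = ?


∛62 satisfies x³ - 62 = 0, irreducible over ℚ (no rational root; 62 is not a perfect cube)

Minimal polynomial: x³ - 62


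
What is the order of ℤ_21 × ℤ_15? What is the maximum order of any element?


|ℤ_21 × ℤ_15| = 21 × 15 = 315
Max element order = lcm(21,15) = 105
Cyclic? No (gcd=3)

|ℤ_21×ℤ_15| = 315, max element order = 105


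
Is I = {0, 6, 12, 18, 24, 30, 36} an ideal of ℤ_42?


Check ideal conditions for I = {0, 6, 12, 18, 24, 30, 36} in ℤ_42:
(1) I is an additive subgroup? Yes
(2) For r ∈ ℤ_42 and a ∈ I: r·a ∈ I? Yes

Yes, I is an ideal of ℤ_42


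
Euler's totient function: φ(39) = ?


Factor n: 39 = 3 × 13
φ(n) = n · ∏(1 - 1/p) over distinct primes p | n
φ(39) = 39 · (1 - 1/3) · (1 - 1/13) = 24

φ(39) = 24


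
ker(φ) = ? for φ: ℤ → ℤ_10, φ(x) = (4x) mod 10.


Kernel = preimage of identity
ker(φ) = {x ∈ ℤ : 4x ≡ 0 (mod 10)}. gcd(4,10) = 2, so 4x ≡ 0 (mod 10) ⟺ x ≡ 0 (mod 10/2 = 5). Hence ker(φ) = 5ℤ

ker(φ) = 5ℤ


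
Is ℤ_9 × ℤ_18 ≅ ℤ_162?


Comparing ℤ_9 × ℤ_18 and ℤ_162:
gcd(9,18) = 9 ≠ 1. Max element order in ℤ_9×ℤ_18 is lcm(9,18) = 18 < 162, so it has no element of order 162

No, ℤ_9 × ℤ_18 ≇ ℤ_162


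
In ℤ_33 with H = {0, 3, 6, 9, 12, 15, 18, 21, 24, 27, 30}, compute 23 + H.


23 + H = {23 + h (mod 33) : h ∈ H}
23+0=23, 23+3=26, 23+6=29, 23+9=32, 23+12=2, 23+15=5, 23+18=8, 23+21=11, 23+24=14, 23+27=17, 23+30=20
23 + H = {2, 5, 8, 11, 14, 17, 20, 23, 26, 29, 32} = 2 + H

23 + H = {2, 5, 8, 11, 14, 17, 20, 23, 26, 29, 32}


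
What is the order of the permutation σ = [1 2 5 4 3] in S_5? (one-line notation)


Cycle decomposition: (3 5)
Cycle lengths: 2
Order = lcm(2) = 2

ord(σ) = 2


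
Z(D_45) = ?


Z(G) = {g ∈ G | gx = xg for all x ∈ G}
For odd n, Z(D_n) = {e}: no nontrivial rotation commutes with all reflections

Z(D_45) = {e}


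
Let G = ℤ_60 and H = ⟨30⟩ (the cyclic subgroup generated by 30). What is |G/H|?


|⟨30⟩| = n / gcd(30, 60) = 60 / 30 = 2
H is normal (ℤ_60 is abelian).
|G/H| = |G| / |H| = 60 / 2 = 30

|G/H| = 30


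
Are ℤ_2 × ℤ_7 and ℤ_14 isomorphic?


Comparing ℤ_2 × ℤ_7 and ℤ_14:
gcd(2,7) = 1, so ℤ_2 × ℤ_7 ≅ ℤ_14 (CRT)

Yes, ℤ_2 × ℤ_7 ≅ ℤ_14


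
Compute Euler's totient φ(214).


Factor n: 214 = 2 × 107
φ(n) = n · ∏(1 - 1/p) over distinct primes p | n
φ(214) = 214 · (1 - 1/2) · (1 - 1/107) = 106

φ(214) = 106


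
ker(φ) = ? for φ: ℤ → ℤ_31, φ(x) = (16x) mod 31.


Kernel = preimage of identity
ker(φ) = {x ∈ ℤ : 16x ≡ 0 (mod 31)}. gcd(16,31) = 1, so 16x ≡ 0 (mod 31) ⟺ x ≡ 0 (mod 31/1 = 31). Hence ker(φ) = 31ℤ

ker(φ) = 31ℤ


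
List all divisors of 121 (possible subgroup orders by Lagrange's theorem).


Lagrange's theorem: |H| divides |G|
|G| = 121
Divisors of 121: 1, 11, 121

Possible subgroup orders: {1, 11, 121}


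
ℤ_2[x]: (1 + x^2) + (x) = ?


Add coefficients mod 2:
x^0: 1 + 0 = 1 (mod 2)
x^1: 0 + 1 = 1 (mod 2)
x^2: 1 + 0 = 1 (mod 2)
Result: 1 + x + x^2

f + g = 1 + x + x^2


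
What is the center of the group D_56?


Z(G) = {g ∈ G | gx = xg for all x ∈ G}
For even n, Z(D_n) = {e, r^(n/2)}: the 180° rotation r^28 commutes with every reflection and rotation

Z(D_56) = {e, r^28}


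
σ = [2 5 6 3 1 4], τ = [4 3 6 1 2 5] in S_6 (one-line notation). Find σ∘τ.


σ∘τ: apply τ first, then σ
1 →τ 4 →σ 3
2 →τ 3 →σ 6
3 →τ 6 →σ 4
4 →τ 1 →σ 2
5 →τ 2 →σ 5
6 →τ 5 →σ 1

σ∘τ = [3 6 4 2 5 1]


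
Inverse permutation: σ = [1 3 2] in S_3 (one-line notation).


To find σ⁻¹, swap domain and range:
σ(1) = 1 → σ⁻¹(1) = 1
σ(2) = 3 → σ⁻¹(3) = 2
σ(3) = 2 → σ⁻¹(2) = 3

σ⁻¹ = [1 3 2]


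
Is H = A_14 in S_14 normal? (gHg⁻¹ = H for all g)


H = A_14 in S_14
A_14 has index 2 in S_14, and every subgroup of index 2 is normal

Yes, normal subgroup


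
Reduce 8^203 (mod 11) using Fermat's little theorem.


Fermat's little theorem: if p is prime and gcd(a,p)=1, then a^(p-1) ≡ 1 (mod p)
p = 11 is prime, gcd(8,11) = 1
Reduce exponent: 203 mod 10 = 3
So 8^203 ≡ 8^3 (mod 11)
8^3 mod 11 = 6

8^203 ≡ 6 (mod 11)


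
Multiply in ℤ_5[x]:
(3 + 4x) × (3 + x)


Expand and collect like terms; reduce coefficients mod 5:
x^0: 3·3 = 9 ≡ 4 (mod 5)
x^1: 3·1 + 4·3 = 15 ≡ 0 (mod 5)
x^2: 4·1 = 4 ≡ 4 (mod 5)
Result: 4 + 4x^2

f · g = 4 + 4x^2


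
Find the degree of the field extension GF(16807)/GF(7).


GF(16807) = GF(7^5), so the extension degree is 5

[GF(16807)/GF(7)] = 5


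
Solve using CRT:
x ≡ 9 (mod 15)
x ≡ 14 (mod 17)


m₁ = 15, m₂ = 17, gcd = 1, so CRT applies. M = m₁·m₂ = 255
Let M₁ = M/m₁ = 17, M₂ = M/m₂ = 15
Find y₁ ≡ M₁⁻¹ (mod m₁): 17⁻¹ ≡ 8 (mod 15)
Find y₂ ≡ M₂⁻¹ (mod m₂): 15⁻¹ ≡ 8 (mod 17)
x = a₁·M₁·y₁ + a₂·M₂·y₂ = 9·17·8 + 14·15·8 = 2904
Reduce mod 255: x ≡ 99
Check: 99 mod 15 = 9 ✓, 99 mod 17 = 14 ✓

x ≡ 99 (mod 255)


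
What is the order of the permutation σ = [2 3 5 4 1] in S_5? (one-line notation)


Cycle decomposition: (1 2 3 5)
Cycle lengths: 4
Order = lcm(4) = 4

ord(σ) = 4


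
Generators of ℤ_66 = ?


g generates ℤ_n iff gcd(g,n) = 1
Prime factors of 66: 2, 3, 11
Generators are g ∈ {1,...,65} not divisible by any of these primes.
Generators: {1, 5, 7, 13, 17, 19, 23, 25, 29, 31, 35, 37, 41, 43, 47, 49, 53, 59, 61, 65}
Number of generators = φ(66) = 20

Generators of ℤ_66 = {1, 5, 7, 13, 17, 19, 23, 25, 29, 31, 35, 37, 41, 43, 47, 49, 53, 59, 61, 65}


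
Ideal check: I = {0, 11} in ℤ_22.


Check ideal conditions for I = {0, 11} in ℤ_22:
(1) I is an additive subgroup? Yes
(2) For r ∈ ℤ_22 and a ∈ I: r·a ∈ I? Yes

Yes, I is an ideal of ℤ_22


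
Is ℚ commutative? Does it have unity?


ℚ is a field: commutative, has unity, every nonzero element is a unit (hence an integral domain)
Commutative: Yes
Integral domain: Yes
Has unity: Yes

ℚ: Commutative=Yes, Unity=Yes


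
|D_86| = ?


|D_n| = 2n (n rotations and n reflections)
|D_86| = 2×86 = 172

|D_86| = 172


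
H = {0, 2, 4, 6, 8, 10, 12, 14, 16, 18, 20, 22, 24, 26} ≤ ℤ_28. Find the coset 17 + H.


17 + H = {17 + h (mod 28) : h ∈ H}
17+0=17, 17+2=19, 17+4=21, 17+6=23, 17+8=25, 17+10=27, 17+12=1, 17+14=3, 17+16=5, 17+18=7, 17+20=9, 17+22=11, 17+24=13, 17+26=15
17 + H = {1, 3, 5, 7, 9, 11, 13, 15, 17, 19, 21, 23, 25, 27} = 1 + H

17 + H = {1, 3, 5, 7, 9, 11, 13, 15, 17, 19, 21, 23, 25, 27}


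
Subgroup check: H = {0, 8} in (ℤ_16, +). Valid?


Subgroup test for H = {0, 8} in (ℤ_16, +):
(1) 0 ∈ H? Yes
(2) Closure: for all a,b ∈ H, (a+b) mod 16 ∈ H? Yes
(3) Inverses: for all a ∈ H, -a mod 16 ∈ H? Yes

Yes, H is a subgroup of ℤ_16


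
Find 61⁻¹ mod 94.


Use the extended Euclidean algorithm to write 1 = 61·s + 94·t; then s mod 94 is the inverse.
Euclidean algorithm:
  61 = 0·94 + 61
  94 = 1·61 + 33
  61 = 1·33 + 28
  33 = 1·28 + 5
  28 = 5·5 + 3
  5 = 1·3 + 2
  3 = 1·2 + 1
  2 = 2·1 + 0
gcd(61,94) = 1
Back-substitution gives: 61·(37) + 94·(-24) = 1
So 61⁻¹ ≡ 37 ≡ 37 (mod 94)
Check: 61 × 37 = 2257 ≡ 1 (mod 94) ✓

61⁻¹ ≡ 37 (mod 94)


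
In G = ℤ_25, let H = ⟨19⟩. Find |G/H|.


|⟨19⟩| = n / gcd(19, 25) = 25 / 1 = 25
H is normal (ℤ_25 is abelian).
|G/H| = |G| / |H| = 25 / 25 = 1

|G/H| = 1


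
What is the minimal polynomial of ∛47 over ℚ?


∛47 satisfies x³ - 47 = 0, irreducible over ℚ (no rational root; 47 is not a perfect cube)

Minimal polynomial: x³ - 47


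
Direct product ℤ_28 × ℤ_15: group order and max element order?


|ℤ_28 × ℤ_15| = 28 × 15 = 420
Max element order = lcm(28,15) = 420
Cyclic? Yes (gcd=1)

|ℤ_28×ℤ_15| = 420, max element order = 420


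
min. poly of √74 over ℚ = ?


√74 satisfies x² - 74 = 0, irreducible over ℚ since 74 is squarefree

Minimal polynomial: x² - 74


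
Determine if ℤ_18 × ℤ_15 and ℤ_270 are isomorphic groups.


Comparing ℤ_18 × ℤ_15 and ℤ_270:
gcd(18,15) = 3 ≠ 1. Max element order in ℤ_18×ℤ_15 is lcm(18,15) = 90 < 270, so it has no element of order 270

No, ℤ_18 × ℤ_15 ≇ ℤ_270


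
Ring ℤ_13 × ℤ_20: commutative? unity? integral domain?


Direct product ring; commutative with unity (1,1); but (1,0)·(0,1) = (0,0) gives zero divisors, so not an integral domain
Commutative: Yes
Integral domain: No
Has unity: Yes

ℤ_13 × ℤ_20: Commutative=Yes, Unity=Yes


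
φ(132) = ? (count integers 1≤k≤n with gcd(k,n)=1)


Factor n: 132 = 2^2 × 3 × 11
φ(n) = n · ∏(1 - 1/p) over distinct primes p | n
φ(132) = 132 · (1 - 1/2) · (1 - 1/3) · (1 - 1/11) = 40

φ(132) = 40


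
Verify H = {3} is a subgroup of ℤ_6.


Subgroup test for H = {3} in (ℤ_6, +):
(1) 0 ∈ H? No
(2) Closure: for all a,b ∈ H, (a+b) mod 6 ∈ H? No  [counterexample: 3 + 3 = 0 ∉ H]
(3) Inverses: for all a ∈ H, -a mod 6 ∈ H? Yes

No, H is not a subgroup of ℤ_6


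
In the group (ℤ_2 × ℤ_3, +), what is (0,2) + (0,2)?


Operation: componentwise addition mod (2, 3)
(0,2) + (0,2) = ((a₁+b₁) mod 2, (a₂+b₂) mod 3) with a = (0,2), b = (0,2)

(0,2) + (0,2) = (0,1)


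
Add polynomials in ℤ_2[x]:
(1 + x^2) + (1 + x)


Add coefficients mod 2:
x^0: 1 + 1 = 0 (mod 2)
x^1: 0 + 1 = 1 (mod 2)
x^2: 1 + 0 = 1 (mod 2)
Result: x + x^2

f + g = x + x^2


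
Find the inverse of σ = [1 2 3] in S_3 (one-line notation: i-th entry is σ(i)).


To find σ⁻¹, swap domain and range:
σ(1) = 1 → σ⁻¹(1) = 1
σ(2) = 2 → σ⁻¹(2) = 2
σ(3) = 3 → σ⁻¹(3) = 3

σ⁻¹ = [1 2 3]


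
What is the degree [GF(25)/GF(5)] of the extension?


GF(25) = GF(5^2), so the extension degree is 2

[GF(25)/GF(5)] = 2


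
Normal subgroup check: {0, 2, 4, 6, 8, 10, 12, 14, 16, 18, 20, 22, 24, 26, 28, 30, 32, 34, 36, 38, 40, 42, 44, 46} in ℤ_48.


H = {0, 2, 4, 6, 8, 10, 12, 14, 16, 18, 20, 22, 24, 26, 28, 30, 32, 34, 36, 38, 40, 42, 44, 46} in ℤ_48
ℤ_48 is abelian; every subgroup of an abelian group is normal

Yes, normal subgroup


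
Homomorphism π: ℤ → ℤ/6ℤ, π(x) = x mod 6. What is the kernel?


Kernel = preimage of identity
ker(π) = multiples of 6 = 6ℤ

ker(π) = 6ℤ


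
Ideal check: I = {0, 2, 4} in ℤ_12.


Check ideal conditions for I = {0, 2, 4} in ℤ_12:
(1) I is an additive subgroup? No
(2) For r ∈ ℤ_12 and a ∈ I: r·a ∈ I? No  [counterexample: r=2, a=4, r·a mod 12 = 8 ∉ I]

No, I is not an ideal of ℤ_12


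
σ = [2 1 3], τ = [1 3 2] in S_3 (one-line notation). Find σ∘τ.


σ∘τ: apply τ first, then σ
1 →τ 1 →σ 2
2 →τ 3 →σ 3
3 →τ 2 →σ 1

σ∘τ = [2 3 1]


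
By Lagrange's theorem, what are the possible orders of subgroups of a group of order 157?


Lagrange's theorem: |H| divides |G|
|G| = 157
Divisors of 157: 1, 157

Possible subgroup orders: {1, 157}


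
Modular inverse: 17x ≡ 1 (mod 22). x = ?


Use the extended Euclidean algorithm to write 1 = 17·s + 22·t; then s mod 22 is the inverse.
Euclidean algorithm:
  17 = 0·22 + 17
  22 = 1·17 + 5
  17 = 3·5 + 2
  5 = 2·2 + 1
  2 = 2·1 + 0
gcd(17,22) = 1
Back-substitution gives: 17·(-9) + 22·(7) = 1
So 17⁻¹ ≡ -9 ≡ 13 (mod 22)
Check: 17 × 13 = 221 ≡ 1 (mod 22) ✓

17⁻¹ ≡ 13 (mod 22)


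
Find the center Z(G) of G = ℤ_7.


Z(G) = {g ∈ G | gx = xg for all x ∈ G}
ℤ_7 is abelian, so Z(G) = G

Z(ℤ_7) = ℤ_7


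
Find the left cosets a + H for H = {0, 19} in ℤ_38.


H = {0, 19}, |H| = 2
Number of cosets = |G|/|H| = 38/2 = 19
0 + H = {0, 19}
1 + H = {1, 20}
2 + H = {2, 21}
3 + H = {3, 22}
4 + H = {4, 23}
5 + H = {5, 24}
6 + H = {6, 25}
7 + H = {7, 26}
8 + H = {8, 27}
9 + H = {9, 28}
10 + H = {10, 29}
11 + H = {11, 30}
12 + H = {12, 31}
13 + H = {13, 32}
14 + H = {14, 33}
15 + H = {15, 34}
16 + H = {16, 35}
17 + H = {17, 36}
18 + H = {18, 37}

Cosets: 0+H={0,19}; 1+H={1,20}; 2+H={2,21}; 3+H={3,22}; 4+H={4,23}; 5+H={5,24}; 6+H={6,25}; 7+H={7,26}; 8+H={8,27}; 9+H={9,28}; 10+H={10,29}; 11+H={11,30}; 12+H={12,31}; 13+H={13,32}; 14+H={14,33}; 15+H={15,34}; 16+H={16,35}; 17+H={17,36}; 18+H={18,37}


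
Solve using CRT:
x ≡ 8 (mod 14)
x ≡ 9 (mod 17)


m₁ = 14, m₂ = 17, gcd = 1, so CRT applies. M = m₁·m₂ = 238
Let M₁ = M/m₁ = 17, M₂ = M/m₂ = 14
Find y₁ ≡ M₁⁻¹ (mod m₁): 17⁻¹ ≡ 5 (mod 14)
Find y₂ ≡ M₂⁻¹ (mod m₂): 14⁻¹ ≡ 11 (mod 17)
x = a₁·M₁·y₁ + a₂·M₂·y₂ = 8·17·5 + 9·14·11 = 2066
Reduce mod 238: x ≡ 162
Check: 162 mod 14 = 8 ✓, 162 mod 17 = 9 ✓

x ≡ 162 (mod 238)


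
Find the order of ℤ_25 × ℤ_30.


|A × B| = |A| · |B|
|ℤ_25 × ℤ_30| = 25 × 30 = 750

|ℤ_25 × ℤ_30| = 750


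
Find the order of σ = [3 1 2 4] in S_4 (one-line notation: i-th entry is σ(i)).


Cycle decomposition: (1 3 2)
Cycle lengths: 3
Order = lcm(3) = 3

ord(σ) = 3


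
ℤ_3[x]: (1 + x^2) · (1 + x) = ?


Expand and collect like terms; reduce coefficients mod 3:
x^0: 1·1 = 1 ≡ 1 (mod 3)
x^1: 1·1 + 0·1 = 1 ≡ 1 (mod 3)
x^2: 0·1 + 1·1 = 1 ≡ 1 (mod 3)
x^3: 1·1 = 1 ≡ 1 (mod 3)
Result: 1 + x + x^2 + x^3

f · g = 1 + x + x^2 + x^3


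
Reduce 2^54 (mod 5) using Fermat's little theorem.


Fermat's little theorem: if p is prime and gcd(a,p)=1, then a^(p-1) ≡ 1 (mod p)
p = 5 is prime, gcd(2,5) = 1
Reduce exponent: 54 mod 4 = 2
So 2^54 ≡ 2^2 (mod 5)
2^2 mod 5 = 4

2^54 ≡ 4 (mod 5)


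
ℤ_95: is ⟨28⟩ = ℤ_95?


g generates ℤ_n iff gcd(g, n) = 1
gcd(28, 95) = 1
Since gcd = 1, 28 is a generator.

Yes, 28 generates ℤ_95


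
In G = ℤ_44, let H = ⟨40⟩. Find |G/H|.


|⟨40⟩| = n / gcd(40, 44) = 44 / 4 = 11
H is normal (ℤ_44 is abelian).
|G/H| = |G| / |H| = 44 / 11 = 4

|G/H| = 4


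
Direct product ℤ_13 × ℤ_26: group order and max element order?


|ℤ_13 × ℤ_26| = 13 × 26 = 338
Max element order = lcm(13,26) = 26
Cyclic? No (gcd=13)

|ℤ_13×ℤ_26| = 338, max element order = 26


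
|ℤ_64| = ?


ℤ_n has n elements.

|ℤ_64| = 64


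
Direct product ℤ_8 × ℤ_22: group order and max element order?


|ℤ_8 × ℤ_22| = 8 × 22 = 176
Max element order = lcm(8,22) = 88
Cyclic? No (gcd=2)

|ℤ_8×ℤ_22| = 176, max element order = 88


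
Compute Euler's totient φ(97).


Factor n: 97 = 97
φ(n) = n · ∏(1 - 1/p) over distinct primes p | n
φ(97) = 97 · (1 - 1/97) = 96

φ(97) = 96


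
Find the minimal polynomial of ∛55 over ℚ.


∛55 satisfies x³ - 55 = 0, irreducible over ℚ (no rational root; 55 is not a perfect cube)

Minimal polynomial: x³ - 55


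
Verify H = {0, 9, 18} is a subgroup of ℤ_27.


Subgroup test for H = {0, 9, 18} in (ℤ_27, +):
(1) 0 ∈ H? Yes
(2) Closure: for all a,b ∈ H, (a+b) mod 27 ∈ H? Yes
(3) Inverses: for all a ∈ H, -a mod 27 ∈ H? Yes

Yes, H is a subgroup of ℤ_27


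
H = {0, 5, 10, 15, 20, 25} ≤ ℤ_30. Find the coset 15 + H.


15 + H = {15 + h (mod 30) : h ∈ H}
15+0=15, 15+5=20, 15+10=25, 15+15=0, 15+20=5, 15+25=10
15 + H = {0, 5, 10, 15, 20, 25} = 0 + H

15 + H = {0, 5, 10, 15, 20, 25}


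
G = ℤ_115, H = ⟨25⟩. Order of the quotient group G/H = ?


|⟨25⟩| = n / gcd(25, 115) = 115 / 5 = 23
H is normal (ℤ_115 is abelian).
|G/H| = |G| / |H| = 115 / 23 = 5

|G/H| = 5


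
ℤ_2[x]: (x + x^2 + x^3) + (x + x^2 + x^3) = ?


Add coefficients mod 2:
x^0: 0 + 0 = 0 (mod 2)
x^1: 1 + 1 = 0 (mod 2)
x^2: 1 + 1 = 0 (mod 2)
x^3: 1 + 1 = 0 (mod 2)
Result: 0

f + g = 0


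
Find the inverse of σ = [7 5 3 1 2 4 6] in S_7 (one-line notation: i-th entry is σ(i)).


To find σ⁻¹, swap domain and range:
σ(1) = 7 → σ⁻¹(7) = 1
σ(2) = 5 → σ⁻¹(5) = 2
σ(3) = 3 → σ⁻¹(3) = 3
σ(4) = 1 → σ⁻¹(1) = 4
σ(5) = 2 → σ⁻¹(2) = 5
σ(6) = 4 → σ⁻¹(4) = 6
σ(7) = 6 → σ⁻¹(6) = 7

σ⁻¹ = [4 5 3 6 2 7 1]


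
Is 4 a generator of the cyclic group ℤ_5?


g generates ℤ_n iff gcd(g, n) = 1
gcd(4, 5) = 1
Since gcd = 1, 4 is a generator.

Yes, 4 generates ℤ_5


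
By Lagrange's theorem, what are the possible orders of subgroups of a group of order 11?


Lagrange's theorem: |H| divides |G|
|G| = 11
Divisors of 11: 1, 11

Possible subgroup orders: {1, 11}


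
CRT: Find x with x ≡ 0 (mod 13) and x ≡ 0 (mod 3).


m₁ = 13, m₂ = 3, gcd = 1, so CRT applies. M = m₁·m₂ = 39
Let M₁ = M/m₁ = 3, M₂ = M/m₂ = 13
Find y₁ ≡ M₁⁻¹ (mod m₁): 3⁻¹ ≡ 9 (mod 13)
Find y₂ ≡ M₂⁻¹ (mod m₂): 13⁻¹ ≡ 1 (mod 3)
x = a₁·M₁·y₁ + a₂·M₂·y₂ = 0·3·9 + 0·13·1 = 0
Reduce mod 39: x ≡ 0
Check: 0 mod 13 = 0 ✓, 0 mod 3 = 0 ✓

x ≡ 0 (mod 39)


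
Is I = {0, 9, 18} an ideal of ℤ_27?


Check ideal conditions for I = {0, 9, 18} in ℤ_27:
(1) I is an additive subgroup? Yes
(2) For r ∈ ℤ_27 and a ∈ I: r·a ∈ I? Yes

Yes, I is an ideal of ℤ_27


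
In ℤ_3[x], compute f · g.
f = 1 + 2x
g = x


Expand and collect like terms; reduce coefficients mod 3:
x^0: 1·0 = 0 ≡ 0 (mod 3)
x^1: 1·1 + 2·0 = 1 ≡ 1 (mod 3)
x^2: 2·1 = 2 ≡ 2 (mod 3)
Result: x + 2x^2

f · g = x + 2x^2


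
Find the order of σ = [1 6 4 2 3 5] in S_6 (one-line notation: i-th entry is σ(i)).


Cycle decomposition: (2 6 5 3 4)
Cycle lengths: 5
Order = lcm(5) = 5

ord(σ) = 5


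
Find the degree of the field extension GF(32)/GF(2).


GF(32) = GF(2^5), so the extension degree is 5

[GF(32)/GF(2)] = 5


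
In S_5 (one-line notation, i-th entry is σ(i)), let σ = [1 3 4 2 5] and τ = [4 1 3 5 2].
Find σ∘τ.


σ∘τ: apply τ first, then σ
1 →τ 4 →σ 2
2 →τ 1 →σ 1
3 →τ 3 →σ 4
4 →τ 5 →σ 5
5 →τ 2 →σ 3

σ∘τ = [2 1 4 5 3]


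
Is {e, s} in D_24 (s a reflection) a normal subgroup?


H = {e, s} in D_24 (s a reflection)
r·s·r⁻¹ = sr⁻² ≠ s for n ≥ 3, so {e, s} is not closed under conjugation

No, not a normal subgroup


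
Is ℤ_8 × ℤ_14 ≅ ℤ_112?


Comparing ℤ_8 × ℤ_14 and ℤ_112:
gcd(8,14) = 2 ≠ 1. Max element order in ℤ_8×ℤ_14 is lcm(8,14) = 56 < 112, so it has no element of order 112

No, ℤ_8 × ℤ_14 ≇ ℤ_112


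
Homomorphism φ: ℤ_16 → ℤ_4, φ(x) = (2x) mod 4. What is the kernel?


Kernel = preimage of identity
ker(φ) = {x ∈ ℤ_16 : 2x ≡ 0 (mod 4)}. Since 4 | 16, φ is well-defined. The kernel is the cyclic subgroup ⟨2⟩ of ℤ_16 (order 8), i.e. {0, 2, 4, 6, 8, 10, 12, 14}

ker(φ) = {0, 2, 4, 6, 8, 10, 12, 14}


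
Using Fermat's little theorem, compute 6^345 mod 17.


Fermat's little theorem: if p is prime and gcd(a,p)=1, then a^(p-1) ≡ 1 (mod p)
p = 17 is prime, gcd(6,17) = 1
Reduce exponent: 345 mod 16 = 9
So 6^345 ≡ 6^9 (mod 17)
6^9 mod 17 = 11

6^345 ≡ 11 (mod 17)


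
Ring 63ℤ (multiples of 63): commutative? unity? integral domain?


63ℤ is a commutative ring under +,× but has no multiplicative identity (1 ∉ 63ℤ); it has no zero divisors, but without unity it is not an integral domain
Commutative: Yes
Integral domain: No
Has unity: No

63ℤ (multiples of 63): Commutative=Yes, Unity=No


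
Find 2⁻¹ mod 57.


Use the extended Euclidean algorithm to write 1 = 2·s + 57·t; then s mod 57 is the inverse.
Euclidean algorithm:
  2 = 0·57 + 2
  57 = 28·2 + 1
  2 = 2·1 + 0
gcd(2,57) = 1
Back-substitution gives: 2·(-28) + 57·(1) = 1
So 2⁻¹ ≡ -28 ≡ 29 (mod 57)
Check: 2 × 29 = 58 ≡ 1 (mod 57) ✓

2⁻¹ ≡ 29 (mod 57)


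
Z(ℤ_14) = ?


Z(G) = {g ∈ G | gx = xg for all x ∈ G}
ℤ_14 is abelian, so Z(G) = G

Z(ℤ_14) = ℤ_14


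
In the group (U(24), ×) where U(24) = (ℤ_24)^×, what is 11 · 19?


Operation: multiplication mod 24
11 · 19 = (a × b) mod 24 with a = 11, b = 19

11 · 19 = 17


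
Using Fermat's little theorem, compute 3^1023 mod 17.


Fermat's little theorem: if p is prime and gcd(a,p)=1, then a^(p-1) ≡ 1 (mod p)
p = 17 is prime, gcd(3,17) = 1
Reduce exponent: 1023 mod 16 = 15
So 3^1023 ≡ 3^15 (mod 17)
3^15 mod 17 = 6

3^1023 ≡ 6 (mod 17)


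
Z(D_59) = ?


Z(G) = {g ∈ G | gx = xg for all x ∈ G}
For odd n, Z(D_n) = {e}: no nontrivial rotation commutes with all reflections

Z(D_59) = {e}


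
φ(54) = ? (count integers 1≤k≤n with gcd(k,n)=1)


Factor n: 54 = 2 × 3^3
φ(n) = n · ∏(1 - 1/p) over distinct primes p | n
φ(54) = 54 · (1 - 1/2) · (1 - 1/3) = 18

φ(54) = 18


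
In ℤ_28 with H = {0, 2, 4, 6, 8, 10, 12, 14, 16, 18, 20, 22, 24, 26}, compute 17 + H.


17 + H = {17 + h (mod 28) : h ∈ H}
17+0=17, 17+2=19, 17+4=21, 17+6=23, 17+8=25, 17+10=27, 17+12=1, 17+14=3, 17+16=5, 17+18=7, 17+20=9, 17+22=11, 17+24=13, 17+26=15
17 + H = {1, 3, 5, 7, 9, 11, 13, 15, 17, 19, 21, 23, 25, 27} = 1 + H

17 + H = {1, 3, 5, 7, 9, 11, 13, 15, 17, 19, 21, 23, 25, 27}


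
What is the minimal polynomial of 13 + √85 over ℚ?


Let α = 13 + √85. Then α - 13 = √85, so (α - 13)² = 85, giving α² - 26α + 84 = 0. Degree 2 and α ∉ ℚ, so this is the minimal polynomial.

Minimal polynomial: x² - 26x + 84


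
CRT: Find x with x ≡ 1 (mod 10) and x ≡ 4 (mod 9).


m₁ = 10, m₂ = 9, gcd = 1, so CRT applies. M = m₁·m₂ = 90
Let M₁ = M/m₁ = 9, M₂ = M/m₂ = 10
Find y₁ ≡ M₁⁻¹ (mod m₁): 9⁻¹ ≡ 9 (mod 10)
Find y₂ ≡ M₂⁻¹ (mod m₂): 10⁻¹ ≡ 1 (mod 9)
x = a₁·M₁·y₁ + a₂·M₂·y₂ = 1·9·9 + 4·10·1 = 121
Reduce mod 90: x ≡ 31
Check: 31 mod 10 = 1 ✓, 31 mod 9 = 4 ✓

x ≡ 31 (mod 90)


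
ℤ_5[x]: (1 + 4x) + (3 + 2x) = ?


Add coefficients mod 5:
x^0: 1 + 3 = 4 (mod 5)
x^1: 4 + 2 = 1 (mod 5)
Result: 4 + x

f + g = 4 + x


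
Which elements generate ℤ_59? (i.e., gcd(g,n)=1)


g generates ℤ_n iff gcd(g,n) = 1
Prime factors of 59: 59
Generators are g ∈ {1,...,58} not divisible by any of these primes.
Generators: {1, 2, 3, 4, 5, 6, 7, 8, 9, 10, 11, 12, 13, 14, 15, 16, 17, 18, 19, 20, 21, 22, 23, 24, 25, 26, 27, 28, 29, 30, 31, 32, 33, 34, 35, 36, 37, 38, 39, 40, 41, 42, 43, 44, 45, 46, 47, 48, 49, 50, 51, 52, 53, 54, 55, 56, 57, 58}
Number of generators = φ(59) = 58

Generators of ℤ_59 = {1, 2, 3, 4, 5, 6, 7, 8, 9, 10, 11, 12, 13, 14, 15, 16, 17, 18, 19, 20, 21, 22, 23, 24, 25, 26, 27, 28, 29, 30, 31, 32, 33, 34, 35, 36, 37, 38, 39, 40, 41, 42, 43, 44, 45, 46, 47, 48, 49, 50, 51, 52, 53, 54, 55, 56, 57, 58}


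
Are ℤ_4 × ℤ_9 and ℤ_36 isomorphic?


Comparing ℤ_4 × ℤ_9 and ℤ_36:
gcd(4,9) = 1, so ℤ_4 × ℤ_9 ≅ ℤ_36 (CRT)

Yes, ℤ_4 × ℤ_9 ≅ ℤ_36


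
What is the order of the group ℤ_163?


ℤ_n has n elements.

|ℤ_163| = 163


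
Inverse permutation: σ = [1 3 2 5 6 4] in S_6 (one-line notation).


To find σ⁻¹, swap domain and range:
σ(1) = 1 → σ⁻¹(1) = 1
σ(2) = 3 → σ⁻¹(3) = 2
σ(3) = 2 → σ⁻¹(2) = 3
σ(4) = 5 → σ⁻¹(5) = 4
σ(5) = 6 → σ⁻¹(6) = 5
σ(6) = 4 → σ⁻¹(4) = 6

σ⁻¹ = [1 3 2 6 4 5]


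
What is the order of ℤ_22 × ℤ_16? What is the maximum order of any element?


|ℤ_22 × ℤ_16| = 22 × 16 = 352
Max element order = lcm(22,16) = 176
Cyclic? No (gcd=2)

|ℤ_22×ℤ_16| = 352, max element order = 176


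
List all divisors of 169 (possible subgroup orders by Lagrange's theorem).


Lagrange's theorem: |H| divides |G|
|G| = 169
Divisors of 169: 1, 13, 169

Possible subgroup orders: {1, 13, 169}


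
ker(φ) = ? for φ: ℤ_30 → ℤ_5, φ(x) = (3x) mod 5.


Kernel = preimage of identity
ker(φ) = {x ∈ ℤ_30 : 3x ≡ 0 (mod 5)}. Since 5 | 30, φ is well-defined. The kernel is the cyclic subgroup ⟨5⟩ of ℤ_30 (order 6), i.e. {0, 5, 10, 15, 20, 25}

ker(φ) = {0, 5, 10, 15, 20, 25}


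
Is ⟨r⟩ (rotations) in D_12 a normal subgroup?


H = ⟨r⟩ (rotations) in D_12
The rotation subgroup ⟨r⟩ has index 2 in D_12, so it is normal

Yes, normal subgroup


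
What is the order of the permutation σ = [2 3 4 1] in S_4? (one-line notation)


Cycle decomposition: (1 2 3 4)
Cycle lengths: 4
Order = lcm(4) = 4

ord(σ) = 4


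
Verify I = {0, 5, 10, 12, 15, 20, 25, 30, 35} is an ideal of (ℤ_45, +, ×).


Check ideal conditions for I = {0, 5, 10, 12, 15, 20, 25, 30, 35} in ℤ_45:
(1) I is an additive subgroup? No
(2) For r ∈ ℤ_45 and a ∈ I: r·a ∈ I? No  [counterexample: r=2, a=12, r·a mod 45 = 24 ∉ I]

No, I is not an ideal of ℤ_45


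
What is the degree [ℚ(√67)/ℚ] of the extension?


√67 has minimal polynomial x² - 67 (irreducible over ℚ since 67 is squarefree)

[ℚ(√67)/ℚ] = 2


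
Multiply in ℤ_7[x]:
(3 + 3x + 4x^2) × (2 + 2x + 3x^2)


Expand and collect like terms; reduce coefficients mod 7:
x^0: 3·2 = 6 ≡ 6 (mod 7)
x^1: 3·2 + 3·2 = 12 ≡ 5 (mod 7)
x^2: 3·3 + 3·2 + 4·2 = 23 ≡ 2 (mod 7)
x^3: 3·3 + 4·2 = 17 ≡ 3 (mod 7)
x^4: 4·3 = 12 ≡ 5 (mod 7)
Result: 6 + 5x + 2x^2 + 3x^3 + 5x^4

f · g = 6 + 5x + 2x^2 + 3x^3 + 5x^4


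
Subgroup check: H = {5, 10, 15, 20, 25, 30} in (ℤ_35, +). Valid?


Subgroup test for H = {5, 10, 15, 20, 25, 30} in (ℤ_35, +):
(1) 0 ∈ H? No
(2) Closure: for all a,b ∈ H, (a+b) mod 35 ∈ H? No  [counterexample: 5 + 30 = 0 ∉ H]
(3) Inverses: for all a ∈ H, -a mod 35 ∈ H? Yes

No, H is not a subgroup of ℤ_35


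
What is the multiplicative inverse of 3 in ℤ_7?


Use the extended Euclidean algorithm to write 1 = 3·s + 7·t; then s mod 7 is the inverse.
Euclidean algorithm:
  3 = 0·7 + 3
  7 = 2·3 + 1
  3 = 3·1 + 0
gcd(3,7) = 1
Back-substitution gives: 3·(-2) + 7·(1) = 1
So 3⁻¹ ≡ -2 ≡ 5 (mod 7)
Check: 3 × 5 = 15 ≡ 1 (mod 7) ✓

3⁻¹ ≡ 5 (mod 7)


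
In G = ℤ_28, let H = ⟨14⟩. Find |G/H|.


|⟨14⟩| = n / gcd(14, 28) = 28 / 14 = 2
H is normal (ℤ_28 is abelian).
|G/H| = |G| / |H| = 28 / 2 = 14

|G/H| = 14


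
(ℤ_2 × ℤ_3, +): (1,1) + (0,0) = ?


Operation: componentwise addition mod (2, 3)
(1,1) + (0,0) = ((a₁+b₁) mod 2, (a₂+b₂) mod 3) with a = (1,1), b = (0,0)

(1,1) + (0,0) = (1,1)


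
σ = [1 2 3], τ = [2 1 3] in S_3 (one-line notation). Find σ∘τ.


σ∘τ: apply τ first, then σ
1 →τ 2 →σ 2
2 →τ 1 →σ 1
3 →τ 3 →σ 3

σ∘τ = [2 1 3]


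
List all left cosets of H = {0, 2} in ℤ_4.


H = {0, 2}, |H| = 2
Number of cosets = |G|/|H| = 4/2 = 2
0 + H = {0, 2}
1 + H = {1, 3}

Cosets: 0+H={0,2}; 1+H={1,3}


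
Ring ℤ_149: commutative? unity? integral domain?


ℤ_149 is a commutative ring with unity 1; 149 is prime, so ℤ_149 is a field (hence an integral domain)
Commutative: Yes
Integral domain: Yes
Has unity: Yes

ℤ_149: Commutative=Yes, Unity=Yes
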